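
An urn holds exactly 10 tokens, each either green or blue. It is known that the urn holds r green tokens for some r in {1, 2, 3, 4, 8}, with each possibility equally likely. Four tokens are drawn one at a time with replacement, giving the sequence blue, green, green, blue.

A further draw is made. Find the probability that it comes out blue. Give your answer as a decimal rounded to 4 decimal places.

The likelihood of the observed sequence under each hypothesis: P(data | r = 1) = (9/10)(1/10)(1/10)(9/10) = 0.0081; P(data | r = 2) = (8/10)(2/10)(2/10)(8/10) = 0.0256; P(data | r = 3) = (7/10)(3/10)(3/10)(7/10) = 0.0441; P(data | r = 4) = (6/10)(4/10)(4/10)(6/10) = 0.0576; P(data | r = 8) = (2/10)(8/10)(8/10)(2/10) = 0.0256.
The prior-weighted likelihoods are 1/5 · 0.0081 = 0.00162, 1/5 · 0.0256 = 0.00512, 1/5 · 0.0441 = 0.00882, 1/5 · 0.0576 = 0.01152, 1/5 · 0.0256 = 0.00512; with total 0.0322.
Normalising, the posterior is P(r = 1 | data) = 0.050311, P(r = 2 | data) = 0.15901, P(r = 3 | data) = 0.27391, P(r = 4 | data) = 0.35776, P(r = 8 | data) = 0.15901.
The predictive probability is P(blue next | data) = (9/10)(0.050311) + (4/5)(0.15901) + (7/10)(0.27391) + (3/5)(0.35776) + (1/5)(0.15901) = 0.61068.

0.6107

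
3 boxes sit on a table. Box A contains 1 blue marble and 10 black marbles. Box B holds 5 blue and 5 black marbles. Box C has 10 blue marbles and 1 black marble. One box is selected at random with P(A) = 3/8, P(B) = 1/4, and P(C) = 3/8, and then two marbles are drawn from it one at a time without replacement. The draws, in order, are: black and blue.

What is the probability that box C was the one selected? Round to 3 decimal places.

The likelihood of the observed sequence under each hypothesis: P(data | box A) = (10/11)(1/10) = 1/11; P(data | box B) = (5/10)(5/9) = 5/18; P(data | box C) = (1/11)(10/10) = 1/11.
Weighting by the prior gives 3/8 · 1/11 = 3/88, 1/4 · 5/18 = 5/72, 3/8 · 1/11 = 3/88; these sum to 109/792.
By Bayes' rule, P(box C | data) = (3/88) / (109/792) = 27/109.

0.248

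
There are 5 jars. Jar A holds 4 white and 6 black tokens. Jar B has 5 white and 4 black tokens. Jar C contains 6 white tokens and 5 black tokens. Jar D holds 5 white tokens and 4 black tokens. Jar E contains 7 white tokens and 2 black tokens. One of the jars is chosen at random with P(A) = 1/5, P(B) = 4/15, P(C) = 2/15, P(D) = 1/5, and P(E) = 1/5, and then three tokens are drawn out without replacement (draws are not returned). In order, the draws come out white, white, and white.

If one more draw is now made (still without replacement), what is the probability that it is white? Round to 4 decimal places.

0.5014

The likelihood of the observed sequence under each hypothesis: P(data | jar A) = (4/10)(3/9)(2/8) = 0.033333; P(data | jar B) = (5/9)(4/8)(3/7) = 0.11905; P(data | jar C) = (6/11)(5/10)(4/9) = 0.12121; P(data | jar D) = (5/9)(4/8)(3/7) = 0.11905; P(data | jar E) = (7/9)(6/8)(5/7) = 0.41667.
Weighting by the prior gives 1/5 · 0.033333 = 0.0066667, 4/15 · 0.11905 = 0.031746, 2/15 · 0.12121 = 0.016162, 1/5 · 0.11905 = 0.02381, 1/5 · 0.41667 = 0.083333; with total 0.16172.
Dividing through by the total gives posterior P(jar A | data) = 0.041224, P(jar B | data) = 0.19631, P(jar C | data) = 0.099938, P(jar D | data) = 0.14723, P(jar E | data) = 0.5153.
The predictive probability is P(white next | data) = (1/7)(0.041224) + (1/3)(0.19631) + (3/8)(0.099938) + (1/3)(0.14723) + (2/3)(0.5153) = 0.50141.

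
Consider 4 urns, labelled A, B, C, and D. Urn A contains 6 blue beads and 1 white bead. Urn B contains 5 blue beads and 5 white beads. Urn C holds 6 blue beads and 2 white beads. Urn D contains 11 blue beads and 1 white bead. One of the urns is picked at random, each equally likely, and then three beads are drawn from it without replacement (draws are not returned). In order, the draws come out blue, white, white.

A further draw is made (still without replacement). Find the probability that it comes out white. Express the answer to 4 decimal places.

0.3409

Compute the likelihood of the observed sequence for each case: P(data | urn A) = (6/7)(1/6)(0/5) = 0; P(data | urn B) = (5/10)(5/9)(4/8) = 5/36; P(data | urn C) = (6/8)(2/7)(1/6) = 1/28; P(data | urn D) = (11/12)(1/11)(0/10) = 0.
Weighting by the prior gives 1/4 · 0 = 0, 1/4 · 5/36 = 5/144, 1/4 · 1/28 = 1/112, 1/4 · 0 = 0; with total 11/252.
Dividing through by the total gives posterior P(urn A | data) = 0, P(urn B | data) = 35/44, P(urn C | data) = 9/44, P(urn D | data) = 0.
Averaging over the posterior, P(white next | data) = (3/7)(35/44) + (0)(9/44) = 15/44.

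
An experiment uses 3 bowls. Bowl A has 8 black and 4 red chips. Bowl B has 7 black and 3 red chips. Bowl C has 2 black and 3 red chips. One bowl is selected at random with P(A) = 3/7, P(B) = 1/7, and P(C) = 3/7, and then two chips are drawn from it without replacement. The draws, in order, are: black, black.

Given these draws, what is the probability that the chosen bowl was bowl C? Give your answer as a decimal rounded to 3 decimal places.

0.147

Under each hypothesis, the probability of the observed sequence is: P(data | bowl A) = (8/12)(7/11) = 0.42424; P(data | bowl B) = (7/10)(6/9) = 0.46667; P(data | bowl C) = (2/5)(1/4) = 0.1.
Multiplying each by its prior: 3/7 · 0.42424 = 0.18182, 1/7 · 0.46667 = 0.066667, 3/7 · 0.1 = 0.042857; with total 0.29134.
Therefore the posterior P(bowl C | data) = (0.042857) / (0.29134) = 0.1471.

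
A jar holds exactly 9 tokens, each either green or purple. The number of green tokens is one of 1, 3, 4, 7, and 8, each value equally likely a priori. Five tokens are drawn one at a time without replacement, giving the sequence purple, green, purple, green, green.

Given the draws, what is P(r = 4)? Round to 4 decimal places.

Under each hypothesis, the probability of the observed sequence is: P(data | r = 1) = (8/9)(1/8)(7/7)(0/6) = 0; P(data | r = 3) = (6/9)(3/8)(5/7)(2/6)(1/5) = 1/84; P(data | r = 4) = (5/9)(4/8)(4/7)(3/6)(2/5) = 2/63; P(data | r = 7) = (2/9)(7/8)(1/7)(6/6)(5/5) = 1/36; P(data | r = 8) = (1/9)(8/8)(0/7) = 0.
The prior-weighted likelihoods are 1/5 · 0 = 0, 1/5 · 1/84 = 1/420, 1/5 · 2/63 = 2/315, 1/5 · 1/36 = 1/180, 1/5 · 0 = 0; these sum to 1/70.
By Bayes' rule, P(r = 4 | data) = (2/315) / (1/70) = 4/9.

0.4444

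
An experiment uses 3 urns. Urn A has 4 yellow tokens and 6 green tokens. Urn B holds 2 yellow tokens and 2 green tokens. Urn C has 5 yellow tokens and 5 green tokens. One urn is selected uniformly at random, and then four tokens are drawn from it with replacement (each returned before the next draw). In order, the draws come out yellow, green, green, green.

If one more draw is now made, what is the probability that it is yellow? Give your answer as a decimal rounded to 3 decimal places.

0.459

Under each hypothesis, the probability of the observed sequence is: P(data | urn A) = (4/10)(6/10)(6/10)(6/10) = 0.0864; P(data | urn B) = (2/4)(2/4)(2/4)(2/4) = 0.0625; P(data | urn C) = (5/10)(5/10)(5/10)(5/10) = 0.0625.
The prior-weighted likelihoods are 1/3 · 0.0864 = 0.0288, 1/3 · 0.0625 = 0.020833, 1/3 · 0.0625 = 0.020833; summing to 0.070467.
Dividing through by the total gives posterior P(urn A | data) = 0.4087, P(urn B | data) = 0.29565, P(urn C | data) = 0.29565.
So P(yellow next | data) = Σ P(yellow next | H) P(H | data) = (2/5)(0.4087) + (1/2)(0.29565) + (1/2)(0.29565) = 0.45913.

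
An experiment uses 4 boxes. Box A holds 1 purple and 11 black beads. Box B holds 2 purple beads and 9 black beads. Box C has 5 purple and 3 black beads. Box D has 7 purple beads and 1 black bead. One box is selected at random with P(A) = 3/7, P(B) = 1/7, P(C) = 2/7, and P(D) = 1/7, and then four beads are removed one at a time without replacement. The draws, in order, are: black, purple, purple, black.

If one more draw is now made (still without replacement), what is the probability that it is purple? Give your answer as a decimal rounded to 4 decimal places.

0.6653

The likelihood of the observed sequence under each hypothesis: P(data | box A) = (11/12)(1/11)(0/10) = 0; P(data | box B) = (9/11)(2/10)(1/9)(8/8) = 0.018182; P(data | box C) = (3/8)(5/7)(4/6)(2/5) = 0.071429; P(data | box D) = (1/8)(7/7)(6/6)(0/5) = 0.
Multiplying each by its prior: 3/7 · 0 = 0, 1/7 · 0.018182 = 0.0025974, 2/7 · 0.071429 = 0.020408, 1/7 · 0 = 0; summing to 0.023006.
The posterior is then P(box A | data) = 0, P(box B | data) = 0.1129, P(box C | data) = 0.8871, P(box D | data) = 0.
Averaging over the posterior, P(purple next | data) = (0)(0.1129) + (3/4)(0.8871) = 0.66532.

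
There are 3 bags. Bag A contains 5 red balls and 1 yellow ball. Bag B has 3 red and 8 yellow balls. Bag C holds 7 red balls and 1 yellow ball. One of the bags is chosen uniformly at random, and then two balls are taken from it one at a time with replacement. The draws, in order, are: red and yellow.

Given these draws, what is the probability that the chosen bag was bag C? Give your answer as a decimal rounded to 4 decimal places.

0.2449

The likelihood of the observed sequence under each hypothesis: P(data | bag A) = (5/6)(1/6) = 0.13889; P(data | bag B) = (3/11)(8/11) = 0.19835; P(data | bag C) = (7/8)(1/8) = 0.10938.
The prior-weighted likelihoods are 1/3 · 0.13889 = 0.046296, 1/3 · 0.19835 = 0.066116, 1/3 · 0.10938 = 0.036458; summing to 0.14887.
Hence P(bag C | data) = (0.036458) / (0.14887) = 0.2449.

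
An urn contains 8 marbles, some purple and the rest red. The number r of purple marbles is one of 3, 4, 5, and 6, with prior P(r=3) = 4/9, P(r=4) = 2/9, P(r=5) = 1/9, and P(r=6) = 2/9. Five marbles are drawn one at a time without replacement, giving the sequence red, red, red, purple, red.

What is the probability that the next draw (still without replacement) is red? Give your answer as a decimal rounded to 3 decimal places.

The likelihood of the observed sequence under each hypothesis: P(data | r = 3) = (5/8)(4/7)(3/6)(3/5)(2/4) = 3/56; P(data | r = 4) = (4/8)(3/7)(2/6)(4/5)(1/4) = 1/70; P(data | r = 5) = (3/8)(2/7)(1/6)(5/5)(0/4) = 0; P(data | r = 6) = (2/8)(1/7)(0/6) = 0.
Weighting by the prior gives 4/9 · 3/56 = 1/42, 2/9 · 1/70 = 1/315, 1/9 · 0 = 0, 2/9 · 0 = 0; these sum to 17/630.
Normalising, the posterior is P(r = 3 | data) = 15/17, P(r = 4 | data) = 2/17, P(r = 5 | data) = 0, P(r = 6 | data) = 0.
So P(red next | data) = Σ P(red next | H) P(H | data) = (1/3)(15/17) + (0)(2/17) = 5/17.

0.294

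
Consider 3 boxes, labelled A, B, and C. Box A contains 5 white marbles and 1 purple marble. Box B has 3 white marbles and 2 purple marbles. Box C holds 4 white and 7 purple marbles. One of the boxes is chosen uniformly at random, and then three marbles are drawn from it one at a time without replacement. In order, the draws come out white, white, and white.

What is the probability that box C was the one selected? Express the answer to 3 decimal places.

0.039

Under each hypothesis, the probability of the observed sequence is: P(data | box A) = (5/6)(4/5)(3/4) = 1/2; P(data | box B) = (3/5)(2/4)(1/3) = 1/10; P(data | box C) = (4/11)(3/10)(2/9) = 4/165.
Weighting by the prior gives 1/3 · 1/2 = 1/6, 1/3 · 1/10 = 1/30, 1/3 · 4/165 = 4/495; summing to 103/495.
By Bayes' rule, P(box C | data) = (4/495) / (103/495) = 4/103.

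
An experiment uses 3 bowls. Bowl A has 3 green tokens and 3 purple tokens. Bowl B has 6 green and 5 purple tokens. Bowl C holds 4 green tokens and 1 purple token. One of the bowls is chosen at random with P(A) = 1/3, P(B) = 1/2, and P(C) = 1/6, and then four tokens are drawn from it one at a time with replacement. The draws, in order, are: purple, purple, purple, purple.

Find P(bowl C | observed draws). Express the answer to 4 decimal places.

0.0063

The likelihood of the observed sequence under each hypothesis: P(data | bowl A) = (3/6)(3/6)(3/6)(3/6) = 0.0625; P(data | bowl B) = (5/11)(5/11)(5/11)(5/11) = 0.042688; P(data | bowl C) = (1/5)(1/5)(1/5)(1/5) = 0.0016.
Multiplying each by its prior: 1/3 · 0.0625 = 0.020833, 1/2 · 0.042688 = 0.021344, 1/6 · 0.0016 = 0.00026667; with total 0.042444.
So P(bowl C | data) = (0.00026667) / (0.042444) = 0.0062828.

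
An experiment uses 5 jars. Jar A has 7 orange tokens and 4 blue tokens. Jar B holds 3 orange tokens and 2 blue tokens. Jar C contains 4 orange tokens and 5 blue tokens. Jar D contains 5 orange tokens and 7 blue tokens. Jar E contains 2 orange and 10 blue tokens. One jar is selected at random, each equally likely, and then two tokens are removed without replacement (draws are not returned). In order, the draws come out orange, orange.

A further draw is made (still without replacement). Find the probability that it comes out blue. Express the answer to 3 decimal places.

For each hypothesis, P(data | H) works out to: P(data | jar A) = (7/11)(6/10) = 21/55; P(data | jar B) = (3/5)(2/4) = 3/10; P(data | jar C) = (4/9)(3/8) = 1/6; P(data | jar D) = (5/12)(4/11) = 5/33; P(data | jar E) = (2/12)(1/11) = 1/66.
The prior-weighted likelihoods are 1/5 · 21/55 = 21/275, 1/5 · 3/10 = 3/50, 1/5 · 1/6 = 1/30, 1/5 · 5/33 = 1/33, 1/5 · 1/66 = 1/330; these sum to 67/330.
The posterior is then P(jar A | data) = 0.37612, P(jar B | data) = 0.29552, P(jar C | data) = 0.16418, P(jar D | data) = 0.14925, P(jar E | data) = 0.014925.
So P(blue next | data) = Σ P(blue next | H) P(H | data) = (4/9)(0.37612) + (2/3)(0.29552) + (5/7)(0.16418) + (7/10)(0.14925) + (1)(0.014925) = 0.60085.

0.601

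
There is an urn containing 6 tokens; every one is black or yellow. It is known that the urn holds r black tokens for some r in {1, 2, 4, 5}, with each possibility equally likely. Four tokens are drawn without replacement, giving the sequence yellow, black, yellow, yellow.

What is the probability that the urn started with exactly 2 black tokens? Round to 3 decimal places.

0.444

The likelihood of the observed sequence under each hypothesis: P(data | r = 1) = (5/6)(1/5)(4/4)(3/3) = 1/6; P(data | r = 2) = (4/6)(2/5)(3/4)(2/3) = 2/15; P(data | r = 4) = (2/6)(4/5)(1/4)(0/3) = 0; P(data | r = 5) = (1/6)(5/5)(0/4) = 0.
Multiplying each by its prior: 1/4 · 1/6 = 1/24, 1/4 · 2/15 = 1/30, 1/4 · 0 = 0, 1/4 · 0 = 0; these sum to 3/40.
Hence P(r = 2 | data) = (1/30) / (3/40) = 4/9.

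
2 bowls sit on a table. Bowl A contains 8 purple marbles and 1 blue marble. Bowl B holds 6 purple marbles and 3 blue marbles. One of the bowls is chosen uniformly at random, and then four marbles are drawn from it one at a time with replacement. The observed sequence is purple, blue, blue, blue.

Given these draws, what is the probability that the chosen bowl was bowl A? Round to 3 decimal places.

0.047

For each hypothesis, P(data | H) works out to: P(data | bowl A) = (8/9)(1/9)(1/9)(1/9) = 0.0012193; P(data | bowl B) = (6/9)(3/9)(3/9)(3/9) = 0.024691.
The prior-weighted likelihoods are 1/2 · 0.0012193 = 0.00060966, 1/2 · 0.024691 = 0.012346; with total 0.012955.
So P(bowl A | data) = (0.00060966) / (0.012955) = 0.047059.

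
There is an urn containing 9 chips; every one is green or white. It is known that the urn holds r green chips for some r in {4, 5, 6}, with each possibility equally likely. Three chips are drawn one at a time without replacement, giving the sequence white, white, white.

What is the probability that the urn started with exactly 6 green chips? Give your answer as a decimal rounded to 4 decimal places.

0.0667

Under each hypothesis, the probability of the observed sequence is: P(data | r = 4) = (5/9)(4/8)(3/7) = 5/42; P(data | r = 5) = (4/9)(3/8)(2/7) = 1/21; P(data | r = 6) = (3/9)(2/8)(1/7) = 1/84.
Weighting by the prior gives 1/3 · 5/42 = 5/126, 1/3 · 1/21 = 1/63, 1/3 · 1/84 = 1/252; with total 5/84.
So P(r = 6 | data) = (1/252) / (5/84) = 1/15.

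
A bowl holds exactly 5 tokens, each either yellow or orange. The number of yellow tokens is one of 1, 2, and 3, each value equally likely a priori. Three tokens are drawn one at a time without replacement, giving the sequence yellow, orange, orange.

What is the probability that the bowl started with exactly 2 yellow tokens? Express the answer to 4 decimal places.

0.4000

Compute the likelihood of the observed sequence for each case: P(data | r = 1) = (1/5)(4/4)(3/3) = 1/5; P(data | r = 2) = (2/5)(3/4)(2/3) = 1/5; P(data | r = 3) = (3/5)(2/4)(1/3) = 1/10.
The prior-weighted likelihoods are 1/3 · 1/5 = 1/15, 1/3 · 1/5 = 1/15, 1/3 · 1/10 = 1/30; these sum to 1/6.
Therefore the posterior P(r = 2 | data) = (1/15) / (1/6) = 2/5.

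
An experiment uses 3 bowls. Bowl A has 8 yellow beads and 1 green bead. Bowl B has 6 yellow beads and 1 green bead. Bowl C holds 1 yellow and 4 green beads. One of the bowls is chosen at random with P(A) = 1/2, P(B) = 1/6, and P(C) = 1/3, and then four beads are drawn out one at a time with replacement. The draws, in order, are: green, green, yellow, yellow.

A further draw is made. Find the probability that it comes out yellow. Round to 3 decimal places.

0.514

The likelihood of the observed sequence under each hypothesis: P(data | bowl A) = (1/9)(1/9)(8/9)(8/9) = 0.0097546; P(data | bowl B) = (1/7)(1/7)(6/7)(6/7) = 0.014994; P(data | bowl C) = (4/5)(4/5)(1/5)(1/5) = 0.0256.
The prior-weighted likelihoods are 1/2 · 0.0097546 = 0.0048773, 1/6 · 0.014994 = 0.002499, 1/3 · 0.0256 = 0.0085333; summing to 0.01591.
Normalising, the posterior is P(bowl A | data) = 0.30656, P(bowl B | data) = 0.15707, P(bowl C | data) = 0.53636.
So P(yellow next | data) = Σ P(yellow next | H) P(H | data) = (8/9)(0.30656) + (6/7)(0.15707) + (1/5)(0.53636) = 0.51441.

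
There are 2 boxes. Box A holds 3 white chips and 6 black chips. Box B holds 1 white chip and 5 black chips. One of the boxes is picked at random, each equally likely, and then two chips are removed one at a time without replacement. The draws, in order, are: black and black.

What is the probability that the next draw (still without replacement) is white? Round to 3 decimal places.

0.319

Under each hypothesis, the probability of the observed sequence is: P(data | box A) = (6/9)(5/8) = 5/12; P(data | box B) = (5/6)(4/5) = 2/3.
The prior-weighted likelihoods are 1/2 · 5/12 = 5/24, 1/2 · 2/3 = 1/3; with total 13/24.
The posterior is then P(box A | data) = 5/13, P(box B | data) = 8/13.
The predictive probability is P(white next | data) = (3/7)(5/13) + (1/4)(8/13) = 29/91.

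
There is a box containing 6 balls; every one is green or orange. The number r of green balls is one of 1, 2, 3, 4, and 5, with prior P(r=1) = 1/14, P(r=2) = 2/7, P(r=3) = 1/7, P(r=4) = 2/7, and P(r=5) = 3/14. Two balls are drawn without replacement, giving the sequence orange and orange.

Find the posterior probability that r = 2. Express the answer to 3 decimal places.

Under each hypothesis, the probability of the observed sequence is: P(data | r = 1) = (5/6)(4/5) = 2/3; P(data | r = 2) = (4/6)(3/5) = 2/5; P(data | r = 3) = (3/6)(2/5) = 1/5; P(data | r = 4) = (2/6)(1/5) = 1/15; P(data | r = 5) = (1/6)(0/5) = 0.
Weighting by the prior gives 1/14 · 2/3 = 1/21, 2/7 · 2/5 = 4/35, 1/7 · 1/5 = 1/35, 2/7 · 1/15 = 2/105, 3/14 · 0 = 0; these sum to 22/105.
Hence P(r = 2 | data) = (4/35) / (22/105) = 6/11.

0.545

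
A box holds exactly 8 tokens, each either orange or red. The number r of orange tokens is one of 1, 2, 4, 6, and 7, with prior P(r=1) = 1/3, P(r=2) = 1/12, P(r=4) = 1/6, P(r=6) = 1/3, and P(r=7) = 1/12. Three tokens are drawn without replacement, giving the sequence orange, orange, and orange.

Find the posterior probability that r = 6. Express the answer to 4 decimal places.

0.6504

Compute the likelihood of the observed sequence for each case: P(data | r = 1) = (1/8)(0/7) = 0; P(data | r = 2) = (2/8)(1/7)(0/6) = 0; P(data | r = 4) = (4/8)(3/7)(2/6) = 1/14; P(data | r = 6) = (6/8)(5/7)(4/6) = 5/14; P(data | r = 7) = (7/8)(6/7)(5/6) = 5/8.
The prior-weighted likelihoods are 1/3 · 0 = 0, 1/12 · 0 = 0, 1/6 · 1/14 = 1/84, 1/3 · 5/14 = 5/42, 1/12 · 5/8 = 5/96; these sum to 41/224.
By Bayes' rule, P(r = 6 | data) = (5/42) / (41/224) = 80/123.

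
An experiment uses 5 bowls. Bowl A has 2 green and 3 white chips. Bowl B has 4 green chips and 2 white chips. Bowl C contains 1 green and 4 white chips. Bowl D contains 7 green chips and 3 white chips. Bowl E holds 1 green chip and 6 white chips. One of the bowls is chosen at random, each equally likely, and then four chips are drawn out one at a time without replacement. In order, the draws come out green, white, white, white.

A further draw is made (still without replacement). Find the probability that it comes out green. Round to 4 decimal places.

0.2401

Under each hypothesis, the probability of the observed sequence is: P(data | bowl A) = (2/5)(3/4)(2/3)(1/2) = 0.1; P(data | bowl B) = (4/6)(2/5)(1/4)(0/3) = 0; P(data | bowl C) = (1/5)(4/4)(3/3)(2/2) = 0.2; P(data | bowl D) = (7/10)(3/9)(2/8)(1/7) = 0.0083333; P(data | bowl E) = (1/7)(6/6)(5/5)(4/4) = 0.14286.
Multiplying each by its prior: 1/5 · 0.1 = 0.02, 1/5 · 0 = 0, 1/5 · 0.2 = 0.04, 1/5 · 0.0083333 = 0.0016667, 1/5 · 0.14286 = 0.028571; summing to 0.090238.
The posterior is then P(bowl A | data) = 0.22164, P(bowl B | data) = 0, P(bowl C | data) = 0.44327, P(bowl D | data) = 0.01847, P(bowl E | data) = 0.31662.
The predictive probability is P(green next | data) = (1)(0.22164) + (0)(0.44327) + (1)(0.01847) + (0)(0.31662) = 0.24011.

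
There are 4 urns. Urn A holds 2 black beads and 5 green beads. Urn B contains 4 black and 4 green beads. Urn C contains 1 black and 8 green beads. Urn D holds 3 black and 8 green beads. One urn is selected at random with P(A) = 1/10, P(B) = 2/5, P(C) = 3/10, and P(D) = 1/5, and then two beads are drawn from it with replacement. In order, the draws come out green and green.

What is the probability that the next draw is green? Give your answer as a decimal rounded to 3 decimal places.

0.757

The likelihood of the observed sequence under each hypothesis: P(data | urn A) = (5/7)(5/7) = 0.5102; P(data | urn B) = (4/8)(4/8) = 0.25; P(data | urn C) = (8/9)(8/9) = 0.79012; P(data | urn D) = (8/11)(8/11) = 0.52893.
Multiplying each by its prior: 1/10 · 0.5102 = 0.05102, 2/5 · 0.25 = 0.1, 3/10 · 0.79012 = 0.23704, 1/5 · 0.52893 = 0.10579; these sum to 0.49384.
The posterior is then P(urn A | data) = 0.10331, P(urn B | data) = 0.20249, P(urn C | data) = 0.47999, P(urn D | data) = 0.21421.
Averaging over the posterior, P(green next | data) = (5/7)(0.10331) + (1/2)(0.20249) + (8/9)(0.47999) + (8/11)(0.21421) = 0.75748.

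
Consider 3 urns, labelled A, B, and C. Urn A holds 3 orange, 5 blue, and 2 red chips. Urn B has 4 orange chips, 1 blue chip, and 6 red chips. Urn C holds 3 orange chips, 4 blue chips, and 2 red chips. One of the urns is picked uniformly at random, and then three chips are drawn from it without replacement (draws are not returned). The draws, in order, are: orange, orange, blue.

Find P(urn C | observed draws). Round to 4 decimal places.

For each hypothesis, P(data | H) works out to: P(data | urn A) = (3/10)(2/9)(5/8) = 0.041667; P(data | urn B) = (4/11)(3/10)(1/9) = 0.012121; P(data | urn C) = (3/9)(2/8)(4/7) = 0.047619.
Weighting by the prior gives 1/3 · 0.041667 = 0.013889, 1/3 · 0.012121 = 0.0040404, 1/3 · 0.047619 = 0.015873; summing to 0.033802.
So P(urn C | data) = (0.015873) / (0.033802) = 0.46958.

0.4696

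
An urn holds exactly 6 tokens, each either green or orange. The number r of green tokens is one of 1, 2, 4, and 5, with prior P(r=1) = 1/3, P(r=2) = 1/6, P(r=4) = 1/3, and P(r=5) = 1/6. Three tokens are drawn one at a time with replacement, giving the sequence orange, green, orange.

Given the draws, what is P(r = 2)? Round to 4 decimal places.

The likelihood of the observed sequence under each hypothesis: P(data | r = 1) = (5/6)(1/6)(5/6) = 0.11574; P(data | r = 2) = (4/6)(2/6)(4/6) = 0.14815; P(data | r = 4) = (2/6)(4/6)(2/6) = 0.074074; P(data | r = 5) = (1/6)(5/6)(1/6) = 0.023148.
Weighting by the prior gives 1/3 · 0.11574 = 0.03858, 1/6 · 0.14815 = 0.024691, 1/3 · 0.074074 = 0.024691, 1/6 · 0.023148 = 0.003858; these sum to 0.091821.
By Bayes' rule, P(r = 2 | data) = (0.024691) / (0.091821) = 0.26891.

0.2689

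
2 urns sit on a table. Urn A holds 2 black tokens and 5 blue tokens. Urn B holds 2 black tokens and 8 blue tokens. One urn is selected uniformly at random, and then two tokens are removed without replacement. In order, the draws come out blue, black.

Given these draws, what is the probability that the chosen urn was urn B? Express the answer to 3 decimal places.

For each hypothesis, P(data | H) works out to: P(data | urn A) = (5/7)(2/6) = 5/21; P(data | urn B) = (8/10)(2/9) = 8/45.
Multiplying each by its prior: 1/2 · 5/21 = 5/42, 1/2 · 8/45 = 4/45; with total 131/630.
So P(urn B | data) = (4/45) / (131/630) = 56/131.

0.427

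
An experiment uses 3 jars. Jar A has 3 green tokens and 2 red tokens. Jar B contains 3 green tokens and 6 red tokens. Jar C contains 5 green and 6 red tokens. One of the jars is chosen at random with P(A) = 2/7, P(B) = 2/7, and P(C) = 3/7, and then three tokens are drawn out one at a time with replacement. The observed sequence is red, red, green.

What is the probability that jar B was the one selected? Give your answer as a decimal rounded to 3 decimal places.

0.331

Compute the likelihood of the observed sequence for each case: P(data | jar A) = (2/5)(2/5)(3/5) = 0.096; P(data | jar B) = (6/9)(6/9)(3/9) = 0.14815; P(data | jar C) = (6/11)(6/11)(5/11) = 0.13524.
The prior-weighted likelihoods are 2/7 · 0.096 = 0.027429, 2/7 · 0.14815 = 0.042328, 3/7 · 0.13524 = 0.057959; these sum to 0.12772.
Hence P(jar B | data) = (0.042328) / (0.12772) = 0.33143.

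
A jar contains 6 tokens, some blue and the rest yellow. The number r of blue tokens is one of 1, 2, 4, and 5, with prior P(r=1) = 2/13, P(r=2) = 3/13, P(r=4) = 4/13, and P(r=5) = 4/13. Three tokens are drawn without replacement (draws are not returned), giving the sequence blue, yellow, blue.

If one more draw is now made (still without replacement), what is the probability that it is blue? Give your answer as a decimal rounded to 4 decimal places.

0.7200

Under each hypothesis, the probability of the observed sequence is: P(data | r = 1) = (1/6)(5/5)(0/4) = 0; P(data | r = 2) = (2/6)(4/5)(1/4) = 1/15; P(data | r = 4) = (4/6)(2/5)(3/4) = 1/5; P(data | r = 5) = (5/6)(1/5)(4/4) = 1/6.
The prior-weighted likelihoods are 2/13 · 0 = 0, 3/13 · 1/15 = 1/65, 4/13 · 1/5 = 4/65, 4/13 · 1/6 = 2/39; with total 5/39.
The posterior is then P(r = 1 | data) = 0, P(r = 2 | data) = 3/25, P(r = 4 | data) = 12/25, P(r = 5 | data) = 2/5.
So P(blue next | data) = Σ P(blue next | H) P(H | data) = (0)(3/25) + (2/3)(12/25) + (1)(2/5) = 18/25.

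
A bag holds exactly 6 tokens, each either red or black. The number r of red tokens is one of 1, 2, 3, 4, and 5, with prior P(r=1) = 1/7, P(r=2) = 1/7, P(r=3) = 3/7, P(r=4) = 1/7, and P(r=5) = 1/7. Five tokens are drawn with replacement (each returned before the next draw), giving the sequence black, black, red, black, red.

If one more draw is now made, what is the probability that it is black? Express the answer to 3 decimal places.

For each hypothesis, P(data | H) works out to: P(data | r = 1) = (5/6)(5/6)(1/6)(5/6)(1/6) = 0.016075; P(data | r = 2) = (4/6)(4/6)(2/6)(4/6)(2/6) = 0.032922; P(data | r = 3) = (3/6)(3/6)(3/6)(3/6)(3/6) = 0.03125; P(data | r = 4) = (2/6)(2/6)(4/6)(2/6)(4/6) = 0.016461; P(data | r = 5) = (1/6)(1/6)(5/6)(1/6)(5/6) = 0.003215.
Multiplying each by its prior: 1/7 · 0.016075 = 0.0022964, 1/7 · 0.032922 = 0.0047031, 3/7 · 0.03125 = 0.013393, 1/7 · 0.016461 = 0.0023516, 1/7 · 0.003215 = 0.00045929; these sum to 0.023203.
The posterior is then P(r = 1 | data) = 0.098971, P(r = 2 | data) = 0.20269, P(r = 3 | data) = 0.5772, P(r = 4 | data) = 0.10135, P(r = 5 | data) = 0.019794.
Averaging over the posterior, P(black next | data) = (5/6)(0.098971) + (2/3)(0.20269) + (1/2)(0.5772) + (1/3)(0.10135) + (1/6)(0.019794) = 0.54328.

0.543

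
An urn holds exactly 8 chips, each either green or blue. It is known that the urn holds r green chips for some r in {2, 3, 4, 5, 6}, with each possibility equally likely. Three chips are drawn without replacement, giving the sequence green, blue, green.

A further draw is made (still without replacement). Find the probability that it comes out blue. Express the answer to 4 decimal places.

0.4800

Under each hypothesis, the probability of the observed sequence is: P(data | r = 2) = (2/8)(6/7)(1/6) = 1/28; P(data | r = 3) = (3/8)(5/7)(2/6) = 5/56; P(data | r = 4) = (4/8)(4/7)(3/6) = 1/7; P(data | r = 5) = (5/8)(3/7)(4/6) = 5/28; P(data | r = 6) = (6/8)(2/7)(5/6) = 5/28.
The prior-weighted likelihoods are 1/5 · 1/28 = 1/140, 1/5 · 5/56 = 1/56, 1/5 · 1/7 = 1/35, 1/5 · 5/28 = 1/28, 1/5 · 5/28 = 1/28; summing to 1/8.
The posterior is then P(r = 2 | data) = 2/35, P(r = 3 | data) = 1/7, P(r = 4 | data) = 8/35, P(r = 5 | data) = 2/7, P(r = 6 | data) = 2/7.
So P(blue next | data) = Σ P(blue next | H) P(H | data) = (1)(2/35) + (4/5)(1/7) + (3/5)(8/35) + (2/5)(2/7) + (1/5)(2/7) = 12/25.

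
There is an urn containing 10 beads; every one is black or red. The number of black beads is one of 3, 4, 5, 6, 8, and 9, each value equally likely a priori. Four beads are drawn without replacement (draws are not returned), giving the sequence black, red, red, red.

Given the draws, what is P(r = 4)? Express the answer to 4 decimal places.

Compute the likelihood of the observed sequence for each case: P(data | r = 3) = (3/10)(7/9)(6/8)(5/7) = 1/8; P(data | r = 4) = (4/10)(6/9)(5/8)(4/7) = 2/21; P(data | r = 5) = (5/10)(5/9)(4/8)(3/7) = 5/84; P(data | r = 6) = (6/10)(4/9)(3/8)(2/7) = 1/35; P(data | r = 8) = (8/10)(2/9)(1/8)(0/7) = 0; P(data | r = 9) = (9/10)(1/9)(0/8) = 0.
Multiplying each by its prior: 1/6 · 1/8 = 1/48, 1/6 · 2/21 = 1/63, 1/6 · 5/84 = 5/504, 1/6 · 1/35 = 1/210, 1/6 · 0 = 0, 1/6 · 0 = 0; these sum to 37/720.
So P(r = 4 | data) = (1/63) / (37/720) = 80/259.

0.3089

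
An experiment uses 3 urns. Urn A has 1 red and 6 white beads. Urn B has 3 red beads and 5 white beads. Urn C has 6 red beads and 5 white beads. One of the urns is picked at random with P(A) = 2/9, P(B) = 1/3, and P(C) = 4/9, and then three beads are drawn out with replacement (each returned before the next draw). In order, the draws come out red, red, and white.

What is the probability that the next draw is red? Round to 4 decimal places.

0.4751

Compute the likelihood of the observed sequence for each case: P(data | urn A) = (1/7)(1/7)(6/7) = 0.017493; P(data | urn B) = (3/8)(3/8)(5/8) = 0.087891; P(data | urn C) = (6/11)(6/11)(5/11) = 0.13524.
Multiplying each by its prior: 2/9 · 0.017493 = 0.0038873, 1/3 · 0.087891 = 0.029297, 4/9 · 0.13524 = 0.060105; these sum to 0.093289.
Normalising, the posterior is P(urn A | data) = 0.041669, P(urn B | data) = 0.31404, P(urn C | data) = 0.64429.
So P(red next | data) = Σ P(red next | H) P(H | data) = (1/7)(0.041669) + (3/8)(0.31404) + (6/11)(0.64429) = 0.47515.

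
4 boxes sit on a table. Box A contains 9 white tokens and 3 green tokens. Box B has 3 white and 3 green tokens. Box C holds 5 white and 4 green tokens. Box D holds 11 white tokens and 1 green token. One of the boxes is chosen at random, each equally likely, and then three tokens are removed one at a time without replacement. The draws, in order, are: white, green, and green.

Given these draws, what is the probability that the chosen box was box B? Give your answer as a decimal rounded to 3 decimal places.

The likelihood of the observed sequence under each hypothesis: P(data | box A) = (9/12)(3/11)(2/10) = 0.040909; P(data | box B) = (3/6)(3/5)(2/4) = 0.15; P(data | box C) = (5/9)(4/8)(3/7) = 0.11905; P(data | box D) = (11/12)(1/11)(0/10) = 0.
Weighting by the prior gives 1/4 · 0.040909 = 0.010227, 1/4 · 0.15 = 0.0375, 1/4 · 0.11905 = 0.029762, 1/4 · 0 = 0; summing to 0.077489.
By Bayes' rule, P(box B | data) = (0.0375) / (0.077489) = 0.48394.

0.484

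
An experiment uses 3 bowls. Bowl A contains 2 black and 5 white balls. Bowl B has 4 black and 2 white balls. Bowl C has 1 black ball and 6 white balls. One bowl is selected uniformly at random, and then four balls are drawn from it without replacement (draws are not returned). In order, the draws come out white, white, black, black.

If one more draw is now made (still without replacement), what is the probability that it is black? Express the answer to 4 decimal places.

0.5833

For each hypothesis, P(data | H) works out to: P(data | bowl A) = (5/7)(4/6)(2/5)(1/4) = 1/21; P(data | bowl B) = (2/6)(1/5)(4/4)(3/3) = 1/15; P(data | bowl C) = (6/7)(5/6)(1/5)(0/4) = 0.
Weighting by the prior gives 1/3 · 1/21 = 1/63, 1/3 · 1/15 = 1/45, 1/3 · 0 = 0; summing to 4/105.
The posterior is then P(bowl A | data) = 5/12, P(bowl B | data) = 7/12, P(bowl C | data) = 0.
Averaging over the posterior, P(black next | data) = (0)(5/12) + (1)(7/12) = 7/12.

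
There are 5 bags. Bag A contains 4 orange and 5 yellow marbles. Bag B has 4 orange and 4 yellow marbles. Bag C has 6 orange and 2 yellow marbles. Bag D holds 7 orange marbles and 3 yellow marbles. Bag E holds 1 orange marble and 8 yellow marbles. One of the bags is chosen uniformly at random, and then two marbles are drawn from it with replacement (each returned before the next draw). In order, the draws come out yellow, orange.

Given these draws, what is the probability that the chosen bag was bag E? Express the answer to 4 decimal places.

For each hypothesis, P(data | H) works out to: P(data | bag A) = (5/9)(4/9) = 0.24691; P(data | bag B) = (4/8)(4/8) = 0.25; P(data | bag C) = (2/8)(6/8) = 0.1875; P(data | bag D) = (3/10)(7/10) = 0.21; P(data | bag E) = (8/9)(1/9) = 0.098765.
The prior-weighted likelihoods are 1/5 · 0.24691 = 0.049383, 1/5 · 0.25 = 0.05, 1/5 · 0.1875 = 0.0375, 1/5 · 0.21 = 0.042, 1/5 · 0.098765 = 0.019753; these sum to 0.19864.
So P(bag E | data) = (0.019753) / (0.19864) = 0.099444.

0.0994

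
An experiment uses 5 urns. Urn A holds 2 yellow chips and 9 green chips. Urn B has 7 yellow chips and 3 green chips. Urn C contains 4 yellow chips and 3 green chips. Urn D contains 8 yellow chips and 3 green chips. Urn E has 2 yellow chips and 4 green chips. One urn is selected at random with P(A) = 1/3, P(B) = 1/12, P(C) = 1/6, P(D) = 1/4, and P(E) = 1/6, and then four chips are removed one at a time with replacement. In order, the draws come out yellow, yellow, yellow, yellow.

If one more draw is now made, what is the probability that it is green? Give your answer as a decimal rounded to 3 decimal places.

0.312

For each hypothesis, P(data | H) works out to: P(data | urn A) = (2/11)(2/11)(2/11)(2/11) = 0.0010928; P(data | urn B) = (7/10)(7/10)(7/10)(7/10) = 0.2401; P(data | urn C) = (4/7)(4/7)(4/7)(4/7) = 0.10662; P(data | urn D) = (8/11)(8/11)(8/11)(8/11) = 0.27976; P(data | urn E) = (2/6)(2/6)(2/6)(2/6) = 0.012346.
Multiplying each by its prior: 1/3 · 0.0010928 = 0.00036427, 1/12 · 0.2401 = 0.020008, 1/6 · 0.10662 = 0.01777, 1/4 · 0.27976 = 0.069941, 1/6 · 0.012346 = 0.0020576; with total 0.11014.
Dividing through by the total gives posterior P(urn A | data) = 0.0033073, P(urn B | data) = 0.18166, P(urn C | data) = 0.16134, P(urn D | data) = 0.63501, P(urn E | data) = 0.018682.
The predictive probability is P(green next | data) = (9/11)(0.0033073) + (3/10)(0.18166) + (3/7)(0.16134) + (3/11)(0.63501) + (2/3)(0.018682) = 0.31199.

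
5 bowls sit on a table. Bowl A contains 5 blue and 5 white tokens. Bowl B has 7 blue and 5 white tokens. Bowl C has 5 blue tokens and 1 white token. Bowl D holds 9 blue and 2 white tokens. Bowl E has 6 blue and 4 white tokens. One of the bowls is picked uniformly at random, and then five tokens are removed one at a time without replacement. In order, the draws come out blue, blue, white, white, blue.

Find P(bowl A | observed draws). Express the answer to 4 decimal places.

Compute the likelihood of the observed sequence for each case: P(data | bowl A) = (5/10)(4/9)(5/8)(4/7)(3/6) = 0.039683; P(data | bowl B) = (7/12)(6/11)(5/10)(4/9)(5/8) = 0.044192; P(data | bowl C) = (5/6)(4/5)(1/4)(0/3) = 0; P(data | bowl D) = (9/11)(8/10)(2/9)(1/8)(7/7) = 0.018182; P(data | bowl E) = (6/10)(5/9)(4/8)(3/7)(4/6) = 0.047619.
Weighting by the prior gives 1/5 · 0.039683 = 0.0079365, 1/5 · 0.044192 = 0.0088384, 1/5 · 0 = 0, 1/5 · 0.018182 = 0.0036364, 1/5 · 0.047619 = 0.0095238; with total 0.029935.
Therefore the posterior P(bowl A | data) = (0.0079365) / (0.029935) = 0.26512.

0.2651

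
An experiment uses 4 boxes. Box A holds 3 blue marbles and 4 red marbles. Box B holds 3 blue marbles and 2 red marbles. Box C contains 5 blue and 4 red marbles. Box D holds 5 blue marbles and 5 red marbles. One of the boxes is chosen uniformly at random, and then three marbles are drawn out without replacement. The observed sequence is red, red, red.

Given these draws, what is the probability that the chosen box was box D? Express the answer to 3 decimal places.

0.340

For each hypothesis, P(data | H) works out to: P(data | box A) = (4/7)(3/6)(2/5) = 0.11429; P(data | box B) = (2/5)(1/4)(0/3) = 0; P(data | box C) = (4/9)(3/8)(2/7) = 0.047619; P(data | box D) = (5/10)(4/9)(3/8) = 0.083333.
Weighting by the prior gives 1/4 · 0.11429 = 0.028571, 1/4 · 0 = 0, 1/4 · 0.047619 = 0.011905, 1/4 · 0.083333 = 0.020833; summing to 0.06131.
By Bayes' rule, P(box D | data) = (0.020833) / (0.06131) = 0.33981.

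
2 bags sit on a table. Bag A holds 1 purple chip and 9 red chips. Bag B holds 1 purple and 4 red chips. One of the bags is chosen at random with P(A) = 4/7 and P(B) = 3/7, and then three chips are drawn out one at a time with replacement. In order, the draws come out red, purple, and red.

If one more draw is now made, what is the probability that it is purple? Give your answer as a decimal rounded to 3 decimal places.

0.154

Under each hypothesis, the probability of the observed sequence is: P(data | bag A) = (9/10)(1/10)(9/10) = 0.081; P(data | bag B) = (4/5)(1/5)(4/5) = 0.128.
Multiplying each by its prior: 4/7 · 0.081 = 0.046286, 3/7 · 0.128 = 0.054857; these sum to 0.10114.
Dividing through by the total gives posterior P(bag A | data) = 0.45763, P(bag B | data) = 0.54237.
So P(purple next | data) = Σ P(purple next | H) P(H | data) = (1/10)(0.45763) + (1/5)(0.54237) = 0.15424.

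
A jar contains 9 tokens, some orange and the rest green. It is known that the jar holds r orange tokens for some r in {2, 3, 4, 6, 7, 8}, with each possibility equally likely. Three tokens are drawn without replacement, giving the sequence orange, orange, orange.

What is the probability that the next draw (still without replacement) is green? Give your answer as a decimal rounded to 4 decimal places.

0.3046

The likelihood of the observed sequence under each hypothesis: P(data | r = 2) = (2/9)(1/8)(0/7) = 0; P(data | r = 3) = (3/9)(2/8)(1/7) = 1/84; P(data | r = 4) = (4/9)(3/8)(2/7) = 1/21; P(data | r = 6) = (6/9)(5/8)(4/7) = 5/21; P(data | r = 7) = (7/9)(6/8)(5/7) = 5/12; P(data | r = 8) = (8/9)(7/8)(6/7) = 2/3.
Weighting by the prior gives 1/6 · 0 = 0, 1/6 · 1/84 = 1/504, 1/6 · 1/21 = 1/126, 1/6 · 5/21 = 5/126, 1/6 · 5/12 = 5/72, 1/6 · 2/3 = 1/9; these sum to 29/126.
The posterior is then P(r = 2 | data) = 0, P(r = 3 | data) = 1/116, P(r = 4 | data) = 1/29, P(r = 6 | data) = 5/29, P(r = 7 | data) = 35/116, P(r = 8 | data) = 14/29.
The predictive probability is P(green next | data) = (1)(1/116) + (5/6)(1/29) + (1/2)(5/29) + (1/3)(35/116) + (1/6)(14/29) = 53/174.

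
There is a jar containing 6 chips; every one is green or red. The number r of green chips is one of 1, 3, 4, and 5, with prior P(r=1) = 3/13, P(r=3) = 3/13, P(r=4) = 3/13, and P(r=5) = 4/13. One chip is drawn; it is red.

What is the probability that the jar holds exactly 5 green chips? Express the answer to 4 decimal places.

0.1176

Under each hypothesis, the probability of this draw is: P(data | r = 1) = (5/6) = 5/6; P(data | r = 3) = (3/6) = 1/2; P(data | r = 4) = (2/6) = 1/3; P(data | r = 5) = (1/6) = 1/6.
Multiplying each by its prior: 3/13 · 5/6 = 5/26, 3/13 · 1/2 = 3/26, 3/13 · 1/3 = 1/13, 4/13 · 1/6 = 2/39; summing to 17/39.
Therefore the posterior P(r = 5 | data) = (2/39) / (17/39) = 2/17.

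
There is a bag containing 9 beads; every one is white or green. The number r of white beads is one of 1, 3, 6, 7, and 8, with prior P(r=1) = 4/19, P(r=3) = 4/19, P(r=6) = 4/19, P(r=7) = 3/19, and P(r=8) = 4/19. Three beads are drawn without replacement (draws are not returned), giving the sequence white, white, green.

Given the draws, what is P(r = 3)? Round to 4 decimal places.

The likelihood of the observed sequence under each hypothesis: P(data | r = 1) = (1/9)(0/8) = 0; P(data | r = 3) = (3/9)(2/8)(6/7) = 1/14; P(data | r = 6) = (6/9)(5/8)(3/7) = 5/28; P(data | r = 7) = (7/9)(6/8)(2/7) = 1/6; P(data | r = 8) = (8/9)(7/8)(1/7) = 1/9.
Multiplying each by its prior: 4/19 · 0 = 0, 4/19 · 1/14 = 2/133, 4/19 · 5/28 = 5/133, 3/19 · 1/6 = 1/38, 4/19 · 1/9 = 4/171; summing to 35/342.
By Bayes' rule, P(r = 3 | data) = (2/133) / (35/342) = 36/245.

0.1469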